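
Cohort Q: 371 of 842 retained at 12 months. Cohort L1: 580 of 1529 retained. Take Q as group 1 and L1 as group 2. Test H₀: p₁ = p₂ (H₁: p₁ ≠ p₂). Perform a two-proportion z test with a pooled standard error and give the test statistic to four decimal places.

z = 2.9137

p̂₁ = 371/842 = 0.4406176, p̂₂ = 580/1529 = 0.3793329.
Pooled p̂ = (371+580)/(842+1529) = 951/2371 = 0.4010966.
SE = √(p̂(1−p̂)(1/n₁+1/n₂)) = √(0.4010966·0.5989034·0.00184167) = √(0.000442403) = 0.0210334.
z = (0.4406176 − 0.3793329)/0.0210334 = 0.0612847/0.0210334 = 2.9137.
Two-sided p-value ≈ 2·Φ(−2.914) = 0.0036.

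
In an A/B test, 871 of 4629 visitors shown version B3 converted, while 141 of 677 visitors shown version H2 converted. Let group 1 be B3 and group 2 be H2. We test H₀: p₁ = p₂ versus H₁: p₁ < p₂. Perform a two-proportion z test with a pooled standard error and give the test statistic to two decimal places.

p̂₁ = 871/4629 ≈ 0.1882, p̂₂ = 141/677 ≈ 0.2083.
Pooled p̂ = (871+141)/(4629+677) = 1012/5306 = 0.1907.
SE = √(0.154351 × 0.00169313) = 0.0162.
z = (0.1882 − 0.2083)/0.0162 = -0.0201/0.0162 = -1.24.

z = -1.24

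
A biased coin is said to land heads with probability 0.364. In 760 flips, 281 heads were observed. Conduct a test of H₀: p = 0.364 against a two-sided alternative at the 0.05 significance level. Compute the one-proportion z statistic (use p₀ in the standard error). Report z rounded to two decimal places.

p̂ = 281/760 ≈ 0.3697.
Under H₀, SE = √(0.364·0.636/760) = √(0.000304611) = 0.0175.
z = (0.3697 − 0.364)/0.0175 = 0.0057/0.0175 = 0.33.
Two-sided p-value ≈ 2·Φ(−0.329) = 0.7424; since p > α = 0.05, fail to reject H₀.

z = 0.33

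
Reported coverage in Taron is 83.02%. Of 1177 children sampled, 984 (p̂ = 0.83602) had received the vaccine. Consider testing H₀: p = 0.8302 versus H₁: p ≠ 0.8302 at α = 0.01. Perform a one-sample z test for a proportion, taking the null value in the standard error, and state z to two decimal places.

z = 0.53

p̂ = 984/1177 = 0.8360.
Under H₀, SE = √(0.8302·0.1698/1177) = √(0.000119769) = 0.0109.
z = (0.8360 − 0.8302)/0.0109 = 0.0058/0.0109 = 0.53.
Two-sided p-value ≈ 2·Φ(−0.532) = 0.5946. With α = 0.01, fail to reject H₀.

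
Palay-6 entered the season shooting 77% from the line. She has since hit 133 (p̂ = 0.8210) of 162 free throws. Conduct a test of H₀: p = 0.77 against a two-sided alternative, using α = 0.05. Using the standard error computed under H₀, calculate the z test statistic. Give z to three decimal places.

z = 1.542

p̂ = 133/162 ≈ 0.82099.
Standard error under H₀: √(0.77×0.23/162) = 0.03306.
z = (0.82099 − 0.77)/0.03306 = 0.05099/0.03306 = 1.542.
p-value = 2·P(Z > 1.542) ≈ 0.1230, so at α = 0.05 we fail to reject H₀.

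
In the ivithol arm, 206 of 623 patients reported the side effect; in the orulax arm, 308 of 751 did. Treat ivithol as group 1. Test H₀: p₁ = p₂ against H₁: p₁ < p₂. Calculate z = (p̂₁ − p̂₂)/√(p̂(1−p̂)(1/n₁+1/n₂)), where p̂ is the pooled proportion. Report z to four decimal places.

z = -3.0303

p̂₁ = 206/623 = 0.3306581, p̂₂ = 308/751 = 0.4101198.
Pooled p̂ = (206+308)/(623+751) = 514/1374 = 0.3740902.
SE = √(0.234147 × 0.00293669) = 0.0262225.
z = (0.3306581 − 0.4101198)/0.0262225 = -0.0794617/0.0262225 = -3.0303.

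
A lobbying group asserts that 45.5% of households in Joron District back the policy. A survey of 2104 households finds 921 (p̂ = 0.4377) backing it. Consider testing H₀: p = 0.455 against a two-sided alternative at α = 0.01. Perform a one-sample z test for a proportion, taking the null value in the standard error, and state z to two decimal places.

p̂ = 921/2104 ≈ 0.4377.
Standard error under H₀: √(0.455×0.545/2104) = 0.0109.
z = (0.4377 − 0.455)/0.0109 = -0.0173/0.0109 = -1.59.
p-value = 2·P(Z > 1.590) ≈ 0.1118; since p > α = 0.01, fail to reject H₀.

z = -1.59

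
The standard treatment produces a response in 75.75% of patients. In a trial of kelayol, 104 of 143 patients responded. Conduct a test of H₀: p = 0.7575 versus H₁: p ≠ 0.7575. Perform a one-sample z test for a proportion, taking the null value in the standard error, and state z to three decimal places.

z = -0.843

p̂ = 104/143 ≈ 0.72727.
SE = √(p₀(1−p₀)/n) = √(0.18369/143) = 0.03584.
z = (0.72727 − 0.7575)/0.03584 = -0.03023/0.03584 = -0.843.
Two-sided p-value ≈ 2·Φ(−0.843) = 0.3990.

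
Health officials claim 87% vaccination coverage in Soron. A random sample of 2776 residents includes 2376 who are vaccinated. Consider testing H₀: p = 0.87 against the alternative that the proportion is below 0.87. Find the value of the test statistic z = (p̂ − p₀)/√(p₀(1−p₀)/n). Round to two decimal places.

p̂ = 2376/2776 ≈ 0.85591.
Standard error under H₀: √(0.87×0.13/2776) = 0.00638.
z = (0.85591 − 0.87)/0.00638 = -0.01409/0.00638 = -2.21.

z = -2.21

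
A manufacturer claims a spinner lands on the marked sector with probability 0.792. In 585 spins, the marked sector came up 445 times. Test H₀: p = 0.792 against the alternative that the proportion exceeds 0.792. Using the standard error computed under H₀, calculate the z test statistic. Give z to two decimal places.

p̂ = 445/585 = 0.76068.
Under H₀, SE = √(0.792·0.208/585) = √(0.0002816) = 0.01678.
z = (0.76068 − 0.792)/0.01678 = -0.03132/0.01678 = -1.87.
p-value = P(Z > -1.866) ≈ 0.9690.

z = -1.87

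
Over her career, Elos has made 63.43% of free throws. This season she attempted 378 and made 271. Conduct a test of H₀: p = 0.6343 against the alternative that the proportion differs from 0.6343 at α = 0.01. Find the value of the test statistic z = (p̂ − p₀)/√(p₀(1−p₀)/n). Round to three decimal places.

z = 3.336

p̂ = 271/378 ≈ 0.71693.
SE = √(p₀(1−p₀)/n) = √(0.23196/378) = 0.02477.
z = (0.71693 − 0.6343)/0.02477 = 0.08263/0.02477 = 3.336.
Two-sided p-value ≈ 2·Φ(−3.336) = 0.0009, so at α = 0.01 we reject H₀.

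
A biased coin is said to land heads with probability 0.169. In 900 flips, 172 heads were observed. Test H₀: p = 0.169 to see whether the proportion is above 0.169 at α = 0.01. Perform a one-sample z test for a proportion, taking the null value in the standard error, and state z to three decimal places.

z = 1.770

p̂ = 172/900 ≈ 0.19111.
SE = √(p₀(1−p₀)/n) = √(0.14044/900) = 0.01249.
z = (0.19111 − 0.169)/0.01249 = 0.02211/0.01249 = 1.770.
p-value = P(Z > 1.770) ≈ 0.0384. With α = 0.01, fail to reject H₀.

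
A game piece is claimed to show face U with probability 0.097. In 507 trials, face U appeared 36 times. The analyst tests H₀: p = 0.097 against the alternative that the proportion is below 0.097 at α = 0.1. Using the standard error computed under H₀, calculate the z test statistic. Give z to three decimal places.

p̂ = 36/507 ≈ 0.07101.
Under H₀, SE = √(0.097·0.903/507) = √(0.000172763) = 0.01314.
z = (0.07101 − 0.097)/0.01314 = -0.02599/0.01314 = -1.978.
p-value = P(Z < -1.978) ≈ 0.0240. With α = 0.1, reject H₀.

z = -1.978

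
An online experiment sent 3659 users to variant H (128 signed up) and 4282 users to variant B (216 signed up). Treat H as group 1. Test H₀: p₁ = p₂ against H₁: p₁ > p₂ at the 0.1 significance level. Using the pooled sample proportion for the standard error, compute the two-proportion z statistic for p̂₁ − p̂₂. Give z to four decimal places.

z = -3.3736

p̂₁ = 128/3659 = 0.0349822, p̂₂ = 216/4282 = 0.0504437.
Pooled p̂ = (128+216)/(3659+4282) = 344/7941 = 0.0433195.
SE = √(p̂(1−p̂)(1/n₁+1/n₂)) = √(0.0433195·0.9566805·0.000506834) = √(2.10047e-05) = 0.0045831.
z = (0.0349822 − 0.0504437)/0.0045831 = -0.0154615/0.0045831 = -3.3736.
p-value = P(Z > -3.374) ≈ 0.9996; since p > α = 0.1, fail to reject H₀.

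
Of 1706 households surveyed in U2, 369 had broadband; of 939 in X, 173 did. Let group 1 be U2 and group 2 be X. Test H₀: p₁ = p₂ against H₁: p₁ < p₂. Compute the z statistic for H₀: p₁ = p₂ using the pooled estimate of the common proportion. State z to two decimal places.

z = 1.95

p̂₁ = 369/1706 ≈ 0.21630, p̂₂ = 173/939 ≈ 0.18424.
Pooled p̂ = (369+173)/(1706+939) = 542/2645 = 0.20491.
SE = √(p̂(1−p̂)(1/n₁+1/n₂)) = √(0.20491·0.79509·0.00165113) = √(0.00026901) = 0.01640.
z = (0.21630 − 0.18424)/0.01640 = 0.03206/0.01640 = 1.95.
p-value = P(Z < 1.955) ≈ 0.9747.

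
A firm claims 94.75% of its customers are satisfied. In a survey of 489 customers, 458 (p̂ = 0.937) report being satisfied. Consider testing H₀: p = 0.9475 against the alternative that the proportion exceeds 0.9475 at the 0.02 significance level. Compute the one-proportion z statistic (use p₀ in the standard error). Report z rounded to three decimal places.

p̂ = 458/489 ≈ 0.936605.
Under H₀, SE = √(0.9475·0.0525/489) = √(0.000101725) = 0.010086.
z = (0.936605 − 0.9475)/0.010086 = -0.010895/0.010086 = -1.080.
p-value = P(Z > -1.080) ≈ 0.8600. With α = 0.02, fail to reject H₀.

z = -1.080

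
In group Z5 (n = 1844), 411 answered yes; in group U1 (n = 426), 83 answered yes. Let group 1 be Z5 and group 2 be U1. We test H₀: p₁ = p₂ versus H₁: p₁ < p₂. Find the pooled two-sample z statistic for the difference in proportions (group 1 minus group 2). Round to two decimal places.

z = 1.26

p̂₁ = 411/1844 = 0.22289, p̂₂ = 83/426 = 0.19484.
Pooled p̂ = (411+83)/(1844+426) = 494/2270 = 0.21762.
SE = √(p̂(1−p̂)(1/n₁+1/n₂)) = √(0.21762·0.78238·0.00288972) = √(0.00049201) = 0.02218.
z = (0.22289 − 0.19484)/0.02218 = 0.02805/0.02218 = 1.26.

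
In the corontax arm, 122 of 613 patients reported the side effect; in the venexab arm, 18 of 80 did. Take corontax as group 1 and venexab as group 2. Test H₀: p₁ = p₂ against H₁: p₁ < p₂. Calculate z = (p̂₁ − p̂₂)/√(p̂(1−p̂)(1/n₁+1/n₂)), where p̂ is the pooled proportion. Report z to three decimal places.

p̂₁ = 122/613 = 0.19902, p̂₂ = 18/80 = 0.22500.
Pooled p̂ = (122+18)/(613+80) = 140/693 = 0.20202.
SE = √(0.161208 × 0.0141313) = 0.04773.
z = (0.19902 − 0.22500)/0.04773 = -0.02598/0.04773 = -0.544.

z = -0.544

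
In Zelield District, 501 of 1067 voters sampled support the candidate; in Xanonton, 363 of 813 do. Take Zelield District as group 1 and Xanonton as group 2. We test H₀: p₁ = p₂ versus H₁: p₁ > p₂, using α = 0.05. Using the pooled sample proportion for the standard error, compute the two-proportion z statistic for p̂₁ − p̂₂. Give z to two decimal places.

p̂₁ = 501/1067 ≈ 0.4695, p̂₂ = 363/813 ≈ 0.4465.
Pooled p̂ = (501+363)/(1067+813) = 864/1880 = 0.4596.
SE = √(0.248366 × 0.00216722) = 0.0232.
z = (0.4695 − 0.4465)/0.0232 = 0.0230/0.0232 = 0.99.
p-value = P(Z > 0.993) ≈ 0.1603. With α = 0.05, fail to reject H₀.

z = 0.99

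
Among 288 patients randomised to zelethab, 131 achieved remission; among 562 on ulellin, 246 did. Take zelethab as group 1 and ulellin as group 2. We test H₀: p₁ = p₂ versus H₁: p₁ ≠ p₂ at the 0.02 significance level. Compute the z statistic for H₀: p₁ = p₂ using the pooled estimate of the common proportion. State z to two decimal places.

p̂₁ = 131/288 = 0.4549, p̂₂ = 246/562 = 0.4377.
Pooled p̂ = (131+246)/(288+562) = 377/850 = 0.4435.
SE = √(0.246811 × 0.00525158) = 0.0360.
z = (0.4549 − 0.4377)/0.0360 = 0.0172/0.0360 = 0.48.
Two-sided p-value ≈ 2·Φ(−0.476) = 0.6340, so at α = 0.02 we fail to reject H₀.

z = 0.48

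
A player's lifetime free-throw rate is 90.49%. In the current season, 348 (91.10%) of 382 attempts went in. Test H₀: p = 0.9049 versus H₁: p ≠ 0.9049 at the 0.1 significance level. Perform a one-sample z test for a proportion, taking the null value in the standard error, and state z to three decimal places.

z = 0.406

p̂ = 348/382 = 0.91099.
Under H₀, SE = √(0.9049·0.0951/382) = √(0.000225277) = 0.01501.
z = (0.91099 − 0.9049)/0.01501 = 0.00609/0.01501 = 0.406.
p-value = 2·P(Z > 0.406) ≈ 0.6847; since p > α = 0.1, fail to reject H₀.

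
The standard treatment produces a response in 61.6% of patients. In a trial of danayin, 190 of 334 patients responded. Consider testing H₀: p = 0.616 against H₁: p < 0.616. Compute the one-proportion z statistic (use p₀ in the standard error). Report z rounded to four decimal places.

z = -1.7713

p̂ = 190/334 ≈ 0.568862.
SE = √(p₀(1−p₀)/n) = √(0.23654/334) = 0.026612.
z = (0.568862 − 0.616)/0.026612 = -0.047138/0.026612 = -1.7713.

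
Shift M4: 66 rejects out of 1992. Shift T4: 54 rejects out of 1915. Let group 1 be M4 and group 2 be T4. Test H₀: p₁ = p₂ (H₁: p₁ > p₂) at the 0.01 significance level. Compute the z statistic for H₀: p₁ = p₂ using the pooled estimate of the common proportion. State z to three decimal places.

p̂₁ = 66/1992 = 0.033133, p̂₂ = 54/1915 = 0.028198.
Pooled p̂ = (66+54)/(1992+1915) = 120/3907 = 0.030714.
SE = √(0.0297707 × 0.0010242) = 0.005522.
z = (0.033133 − 0.028198)/0.005522 = 0.004935/0.005522 = 0.894.
p-value = P(Z > 0.894) ≈ 0.1858. With α = 0.01, fail to reject H₀.

z = 0.894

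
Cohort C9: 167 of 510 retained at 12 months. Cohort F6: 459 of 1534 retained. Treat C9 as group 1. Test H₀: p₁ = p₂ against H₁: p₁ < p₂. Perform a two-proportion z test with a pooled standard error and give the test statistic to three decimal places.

p̂₁ = 167/510 = 0.32745, p̂₂ = 459/1534 = 0.29922.
Pooled p̂ = (167+459)/(510+1534) = 626/2044 = 0.30626.
SE = √(0.212466 × 0.00261267) = 0.02356.
z = (0.32745 − 0.29922)/0.02356 = 0.02823/0.02356 = 1.198.
p-value = P(Z < 1.198) ≈ 0.8846.

z = 1.198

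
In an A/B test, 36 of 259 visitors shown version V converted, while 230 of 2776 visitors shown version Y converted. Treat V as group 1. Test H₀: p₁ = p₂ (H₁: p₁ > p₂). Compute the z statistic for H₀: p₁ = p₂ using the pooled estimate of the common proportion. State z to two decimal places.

p̂₁ = 36/259 ≈ 0.13900, p̂₂ = 230/2776 ≈ 0.08285.
Pooled p̂ = (36+230)/(259+2776) = 266/3035 = 0.08764.
SE = √(p̂(1−p̂)(1/n₁+1/n₂)) = √(0.08764·0.91236·0.00422123) = √(0.000337541) = 0.01837.
z = (0.13900 − 0.08285)/0.01837 = 0.05615/0.01837 = 3.06.

z = 3.06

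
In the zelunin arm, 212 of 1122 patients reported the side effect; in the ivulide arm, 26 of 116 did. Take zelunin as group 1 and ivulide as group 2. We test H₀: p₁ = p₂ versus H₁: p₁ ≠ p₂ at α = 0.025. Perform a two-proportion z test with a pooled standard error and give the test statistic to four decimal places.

z = -0.9156

p̂₁ = 212/1122 ≈ 0.188948, p̂₂ = 26/116 ≈ 0.224138.
Pooled p̂ = (212+26)/(1122+116) = 238/1238 = 0.192246.
SE = √(p̂(1−p̂)(1/n₁+1/n₂)) = √(0.192246·0.807754·0.00951196) = √(0.00147708) = 0.038433.
z = (0.188948 − 0.224138)/0.038433 = -0.035190/0.038433 = -0.9156.
p-value = 2·P(Z > 0.916) ≈ 0.3599; since p > α = 0.025, fail to reject H₀.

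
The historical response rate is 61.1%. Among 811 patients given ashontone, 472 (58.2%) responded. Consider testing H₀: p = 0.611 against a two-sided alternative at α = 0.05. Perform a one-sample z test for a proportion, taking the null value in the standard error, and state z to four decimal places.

z = -1.6941

p̂ = 472/811 = 0.581998.
Under H₀, SE = √(0.611·0.389/811) = √(0.000293069) = 0.017119.
z = (0.581998 − 0.611)/0.017119 = -0.029002/0.017119 = -1.6941.
p-value = 2·P(Z > 1.694) ≈ 0.0902; since p > α = 0.05, fail to reject H₀.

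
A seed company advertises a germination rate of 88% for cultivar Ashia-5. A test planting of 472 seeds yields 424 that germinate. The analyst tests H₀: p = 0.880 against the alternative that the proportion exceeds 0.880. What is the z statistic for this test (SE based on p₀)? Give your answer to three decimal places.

p̂ = 424/472 = 0.89831.
SE = √(p₀(1−p₀)/n) = √(0.1056/472) = 0.01496.
z = (0.89831 − 0.88)/0.01496 = 0.01831/0.01496 = 1.224.
p-value = P(Z > 1.224) ≈ 0.1105.

z = 1.224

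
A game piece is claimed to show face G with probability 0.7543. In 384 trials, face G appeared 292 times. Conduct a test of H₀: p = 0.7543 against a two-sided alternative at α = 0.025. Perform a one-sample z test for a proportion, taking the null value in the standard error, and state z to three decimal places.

p̂ = 292/384 = 0.760417.
Under H₀, SE = √(0.7543·0.2457/384) = √(0.000482634) = 0.021969.
z = (0.760417 − 0.7543)/0.021969 = 0.006117/0.021969 = 0.278.
p-value = 2·P(Z > 0.278) ≈ 0.7807, so at α = 0.025 we fail to reject H₀.

z = 0.278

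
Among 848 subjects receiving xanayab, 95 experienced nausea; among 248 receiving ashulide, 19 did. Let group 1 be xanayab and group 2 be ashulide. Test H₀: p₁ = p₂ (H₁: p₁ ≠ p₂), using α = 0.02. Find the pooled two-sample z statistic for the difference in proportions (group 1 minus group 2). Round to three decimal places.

z = 1.607

p̂₁ = 95/848 = 0.11203, p̂₂ = 19/248 = 0.07661.
Pooled p̂ = (95+19)/(848+248) = 114/1096 = 0.10401.
SE = √(0.0931956 × 0.0052115) = 0.02204.
z = (0.11203 − 0.07661)/0.02204 = 0.03542/0.02204 = 1.607.
Two-sided p-value ≈ 2·Φ(−1.607) = 0.1081. With α = 0.02, fail to reject H₀.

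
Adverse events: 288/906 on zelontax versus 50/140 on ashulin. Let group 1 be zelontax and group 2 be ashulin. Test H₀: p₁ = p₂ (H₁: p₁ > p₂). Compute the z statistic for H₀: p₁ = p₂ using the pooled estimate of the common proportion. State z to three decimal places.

z = -0.924

p̂₁ = 288/906 = 0.31788, p̂₂ = 50/140 = 0.35714.
Pooled p̂ = (288+50)/(906+140) = 338/1046 = 0.32314.
SE = √(p̂(1−p̂)(1/n₁+1/n₂)) = √(0.32314·0.67686·0.00824661) = √(0.00180369) = 0.04247.
z = (0.31788 − 0.35714)/0.04247 = -0.03926/0.04247 = -0.924.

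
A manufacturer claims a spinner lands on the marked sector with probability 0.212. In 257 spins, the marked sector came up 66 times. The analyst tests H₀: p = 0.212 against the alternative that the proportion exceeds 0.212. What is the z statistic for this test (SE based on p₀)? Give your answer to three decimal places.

p̂ = 66/257 ≈ 0.2568093.
Under H₀, SE = √(0.212·0.788/257) = √(0.000650023) = 0.0254956.
z = (0.2568093 − 0.212)/0.0254956 = 0.0448093/0.0254956 = 1.758.

z = 1.758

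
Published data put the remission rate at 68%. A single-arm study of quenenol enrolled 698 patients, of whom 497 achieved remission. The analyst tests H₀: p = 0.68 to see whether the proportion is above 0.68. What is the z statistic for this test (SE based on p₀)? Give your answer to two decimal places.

z = 1.81

p̂ = 497/698 = 0.7120.
SE = √(p₀(1−p₀)/n) = √(0.2176/698) = 0.0177.
z = (0.7120 − 0.68)/0.0177 = 0.0320/0.0177 = 1.81.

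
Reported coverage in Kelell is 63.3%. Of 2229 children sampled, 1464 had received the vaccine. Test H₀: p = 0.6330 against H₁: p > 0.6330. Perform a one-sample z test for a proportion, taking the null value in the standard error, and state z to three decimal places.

z = 2.331

p̂ = 1464/2229 ≈ 0.65680.
Standard error under H₀: √(0.633×0.367/2229) = 0.01021.
z = (0.65680 − 0.633)/0.01021 = 0.02380/0.01021 = 2.331.
p-value = P(Z > 2.331) ≈ 0.0099.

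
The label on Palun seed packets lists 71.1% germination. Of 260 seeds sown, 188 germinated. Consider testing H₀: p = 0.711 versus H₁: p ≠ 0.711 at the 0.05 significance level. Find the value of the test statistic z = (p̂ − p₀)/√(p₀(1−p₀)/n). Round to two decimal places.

p̂ = 188/260 = 0.7231.
SE = √(p₀(1−p₀)/n) = √(0.20548/260) = 0.0281.
z = (0.7231 − 0.711)/0.0281 = 0.0121/0.0281 = 0.43.
p-value = 2·P(Z > 0.430) ≈ 0.6675. With α = 0.05, fail to reject H₀.

z = 0.43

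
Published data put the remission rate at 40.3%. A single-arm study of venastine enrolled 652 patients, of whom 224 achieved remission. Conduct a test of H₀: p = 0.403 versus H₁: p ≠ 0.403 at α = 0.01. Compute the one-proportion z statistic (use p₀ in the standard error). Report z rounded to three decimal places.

p̂ = 224/652 = 0.34356.
Under H₀, SE = √(0.403·0.597/652) = √(0.000369005) = 0.01921.
z = (0.34356 − 0.403)/0.01921 = -0.05944/0.01921 = -3.094.
Two-sided p-value ≈ 2·Φ(−3.094) = 0.0020, so at α = 0.01 we reject H₀.

z = -3.094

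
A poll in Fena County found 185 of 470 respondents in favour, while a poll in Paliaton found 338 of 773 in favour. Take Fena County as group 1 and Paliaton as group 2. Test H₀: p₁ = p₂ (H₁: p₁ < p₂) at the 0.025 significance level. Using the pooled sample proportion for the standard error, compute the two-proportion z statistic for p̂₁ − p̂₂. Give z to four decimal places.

z = -1.5113

p̂₁ = 185/470 ≈ 0.393617, p̂₂ = 338/773 ≈ 0.437257.
Pooled p̂ = (185+338)/(470+773) = 523/1243 = 0.420756.
SE = √(0.24372 × 0.00342132) = 0.028876.
z = (0.393617 − 0.437257)/0.028876 = -0.043640/0.028876 = -1.5113.
p-value = P(Z < -1.511) ≈ 0.0654; since p > α = 0.025, fail to reject H₀.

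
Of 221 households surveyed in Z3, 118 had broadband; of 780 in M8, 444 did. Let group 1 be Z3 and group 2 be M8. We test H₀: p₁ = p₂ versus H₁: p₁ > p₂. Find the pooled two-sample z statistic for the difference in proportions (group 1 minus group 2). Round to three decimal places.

z = -0.933

p̂₁ = 118/221 = 0.53394, p̂₂ = 444/780 = 0.56923.
Pooled p̂ = (118+444)/(221+780) = 562/1001 = 0.56144.
SE = √(p̂(1−p̂)(1/n₁+1/n₂)) = √(0.56144·0.43856·0.00580694) = √(0.00142982) = 0.03781.
z = (0.53394 − 0.56923)/0.03781 = -0.03529/0.03781 = -0.933.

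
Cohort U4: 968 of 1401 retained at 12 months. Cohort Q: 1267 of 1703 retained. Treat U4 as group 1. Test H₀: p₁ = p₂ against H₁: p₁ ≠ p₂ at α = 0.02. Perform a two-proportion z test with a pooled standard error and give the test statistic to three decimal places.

p̂₁ = 968/1401 = 0.69094, p̂₂ = 1267/1703 = 0.74398.
Pooled p̂ = (968+1267)/(1401+1703) = 2235/3104 = 0.72004.
SE = √(0.201583 × 0.00130097) = 0.01619.
z = (0.69094 − 0.74398)/0.01619 = -0.05304/0.01619 = -3.276.
Two-sided p-value ≈ 2·Φ(−3.276) = 0.0011, so at α = 0.02 we reject H₀.

z = -3.276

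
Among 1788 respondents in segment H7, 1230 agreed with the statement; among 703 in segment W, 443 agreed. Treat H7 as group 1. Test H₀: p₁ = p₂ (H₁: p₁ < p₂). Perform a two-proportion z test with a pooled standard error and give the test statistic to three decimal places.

p̂₁ = 1230/1788 = 0.687919, p̂₂ = 443/703 = 0.630156.
Pooled p̂ = (1230+443)/(1788+703) = 1673/2491 = 0.671618.
SE = √(0.220547 × 0.00198176) = 0.020906.
z = (0.687919 − 0.630156)/0.020906 = 0.057763/0.020906 = 2.763.

z = 2.763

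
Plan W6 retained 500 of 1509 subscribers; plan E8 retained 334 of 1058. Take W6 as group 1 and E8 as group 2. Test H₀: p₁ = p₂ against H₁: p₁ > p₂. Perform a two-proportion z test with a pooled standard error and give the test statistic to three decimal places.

p̂₁ = 500/1509 = 0.33135, p̂₂ = 334/1058 = 0.31569.
Pooled p̂ = (500+334)/(1509+1058) = 834/2567 = 0.32489.
SE = √(p̂(1−p̂)(1/n₁+1/n₂)) = √(0.32489·0.67511·0.00160787) = √(0.000352666) = 0.01878.
z = (0.33135 − 0.31569)/0.01878 = 0.01566/0.01878 = 0.834.

z = 0.834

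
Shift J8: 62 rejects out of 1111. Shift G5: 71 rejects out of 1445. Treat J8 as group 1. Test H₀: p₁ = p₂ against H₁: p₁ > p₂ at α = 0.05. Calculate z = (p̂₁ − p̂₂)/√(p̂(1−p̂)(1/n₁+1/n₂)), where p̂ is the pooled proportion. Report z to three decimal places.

z = 0.753

p̂₁ = 62/1111 ≈ 0.055806, p̂₂ = 71/1445 ≈ 0.049135.
Pooled p̂ = (62+71)/(1111+1445) = 133/2556 = 0.052034.
SE = √(0.0493268 × 0.00159213) = 0.008862.
z = (0.055806 − 0.049135)/0.008862 = 0.006671/0.008862 = 0.753.
p-value = P(Z > 0.753) ≈ 0.2258. With α = 0.05, fail to reject H₀.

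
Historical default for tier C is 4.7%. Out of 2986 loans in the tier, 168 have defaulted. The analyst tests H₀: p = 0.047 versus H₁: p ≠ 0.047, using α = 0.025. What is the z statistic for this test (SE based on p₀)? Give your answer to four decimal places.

p̂ = 168/2986 ≈ 0.0562626.
SE = √(p₀(1−p₀)/n) = √(0.044791/2986) = 0.0038730.
z = (0.0562626 − 0.047)/0.0038730 = 0.0092626/0.0038730 = 2.3916.
Two-sided p-value ≈ 2·Φ(−2.392) = 0.0168; since p < α = 0.025, reject H₀.

z = 2.3916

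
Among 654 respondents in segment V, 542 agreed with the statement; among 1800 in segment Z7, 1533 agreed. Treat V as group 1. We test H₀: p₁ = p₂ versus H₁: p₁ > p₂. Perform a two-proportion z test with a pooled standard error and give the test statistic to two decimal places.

p̂₁ = 542/654 ≈ 0.8287, p̂₂ = 1533/1800 ≈ 0.8517.
Pooled p̂ = (542+1533)/(654+1800) = 2075/2454 = 0.8456.
SE = √(0.130589 × 0.00208461) = 0.0165.
z = (0.8287 − 0.8517)/0.0165 = -0.0230/0.0165 = -1.39.

z = -1.39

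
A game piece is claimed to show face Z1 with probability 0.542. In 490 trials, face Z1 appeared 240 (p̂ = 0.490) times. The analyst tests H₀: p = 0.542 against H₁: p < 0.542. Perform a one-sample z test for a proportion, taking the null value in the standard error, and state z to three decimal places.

z = -2.319

p̂ = 240/490 ≈ 0.48980.
Standard error under H₀: √(0.542×0.458/490) = 0.02251.
z = (0.48980 − 0.542)/0.02251 = -0.05220/0.02251 = -2.319.
p-value = P(Z < -2.319) ≈ 0.0102.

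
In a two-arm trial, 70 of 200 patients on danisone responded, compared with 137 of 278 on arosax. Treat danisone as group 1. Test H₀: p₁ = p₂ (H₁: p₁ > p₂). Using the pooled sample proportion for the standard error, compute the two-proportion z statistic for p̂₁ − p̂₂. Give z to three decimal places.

z = -3.108

p̂₁ = 70/200 = 0.350000, p̂₂ = 137/278 = 0.492806.
Pooled p̂ = (70+137)/(200+278) = 207/478 = 0.433054.
SE = √(0.245518 × 0.00859712) = 0.045943.
z = (0.350000 − 0.492806)/0.045943 = -0.142806/0.045943 = -3.108.
p-value = P(Z > -3.108) ≈ 0.9991.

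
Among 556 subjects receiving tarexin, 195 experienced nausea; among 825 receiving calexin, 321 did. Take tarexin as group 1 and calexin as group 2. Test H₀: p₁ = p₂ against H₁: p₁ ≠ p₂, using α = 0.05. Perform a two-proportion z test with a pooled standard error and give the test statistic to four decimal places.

p̂₁ = 195/556 ≈ 0.350719, p̂₂ = 321/825 ≈ 0.389091.
Pooled p̂ = (195+321)/(556+825) = 516/1381 = 0.373642.
SE = √(p̂(1−p̂)(1/n₁+1/n₂)) = √(0.373642·0.626358·0.00301068) = √(0.000704601) = 0.026544.
z = (0.350719 − 0.389091)/0.026544 = -0.038372/0.026544 = -1.4456.
Two-sided p-value ≈ 2·Φ(−1.446) = 0.1483, so at α = 0.05 we fail to reject H₀.

z = -1.4456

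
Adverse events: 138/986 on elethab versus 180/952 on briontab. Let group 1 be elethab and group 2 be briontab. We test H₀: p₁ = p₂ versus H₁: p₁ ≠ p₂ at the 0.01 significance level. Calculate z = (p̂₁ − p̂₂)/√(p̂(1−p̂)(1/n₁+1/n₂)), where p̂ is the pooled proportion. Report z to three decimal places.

z = -2.919

p̂₁ = 138/986 = 0.13996, p̂₂ = 180/952 = 0.18908.
Pooled p̂ = (138+180)/(986+952) = 318/1938 = 0.16409.
SE = √(p̂(1−p̂)(1/n₁+1/n₂)) = √(0.16409·0.83591·0.00206462) = √(0.000283188) = 0.01683.
z = (0.13996 − 0.18908)/0.01683 = -0.04912/0.01683 = -2.919.
p-value = 2·P(Z > 2.919) ≈ 0.0035. With α = 0.01, reject H₀.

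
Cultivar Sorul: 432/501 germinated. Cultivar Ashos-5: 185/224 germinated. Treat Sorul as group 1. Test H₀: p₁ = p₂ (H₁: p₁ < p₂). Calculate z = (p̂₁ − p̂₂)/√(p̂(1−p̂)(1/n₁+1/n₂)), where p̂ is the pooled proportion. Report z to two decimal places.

z = 1.27

p̂₁ = 432/501 ≈ 0.8623, p̂₂ = 185/224 ≈ 0.8259.
Pooled p̂ = (432+185)/(501+224) = 617/725 = 0.8510.
SE = √(p̂(1−p̂)(1/n₁+1/n₂)) = √(0.8510·0.1490·0.00646029) = √(0.000819002) = 0.0286.
z = (0.8623 − 0.8259)/0.0286 = 0.0364/0.0286 = 1.27.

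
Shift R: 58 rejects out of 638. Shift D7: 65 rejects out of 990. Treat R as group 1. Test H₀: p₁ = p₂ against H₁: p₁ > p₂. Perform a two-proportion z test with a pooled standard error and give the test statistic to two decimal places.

z = 1.88

p̂₁ = 58/638 ≈ 0.0909, p̂₂ = 65/990 ≈ 0.0657.
Pooled p̂ = (58+65)/(638+990) = 123/1628 = 0.0756.
SE = √(p̂(1−p̂)(1/n₁+1/n₂)) = √(0.0756·0.9244·0.0025775) = √(0.000180024) = 0.0134.
z = (0.0909 − 0.0657)/0.0134 = 0.0252/0.0134 = 1.88.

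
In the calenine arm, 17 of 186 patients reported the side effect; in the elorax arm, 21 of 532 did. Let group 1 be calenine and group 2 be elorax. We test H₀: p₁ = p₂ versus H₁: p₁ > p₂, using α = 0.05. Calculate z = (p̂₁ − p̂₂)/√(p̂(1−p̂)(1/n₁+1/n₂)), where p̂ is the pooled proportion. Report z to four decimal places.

p̂₁ = 17/186 = 0.091398, p̂₂ = 21/532 = 0.039474.
Pooled p̂ = (17+21)/(186+532) = 38/718 = 0.052925.
SE = √(0.0501238 × 0.00725604) = 0.019071.
z = (0.091398 − 0.039474)/0.019071 = 0.051924/0.019071 = 2.7227.
p-value = P(Z > 2.723) ≈ 0.0032; since p < α = 0.05, reject H₀.

z = 2.7227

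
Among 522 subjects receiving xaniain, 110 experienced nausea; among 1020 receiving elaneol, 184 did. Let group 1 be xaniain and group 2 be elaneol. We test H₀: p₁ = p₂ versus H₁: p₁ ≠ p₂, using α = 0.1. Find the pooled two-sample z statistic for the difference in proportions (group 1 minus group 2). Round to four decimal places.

z = 1.4350

p̂₁ = 110/522 = 0.210728, p̂₂ = 184/1020 = 0.180392.
Pooled p̂ = (110+184)/(522+1020) = 294/1542 = 0.190661.
SE = √(0.15431 × 0.0028961) = 0.021140.
z = (0.210728 − 0.180392)/0.021140 = 0.030336/0.021140 = 1.4350.
p-value = 2·P(Z > 1.435) ≈ 0.1513. With α = 0.1, fail to reject H₀.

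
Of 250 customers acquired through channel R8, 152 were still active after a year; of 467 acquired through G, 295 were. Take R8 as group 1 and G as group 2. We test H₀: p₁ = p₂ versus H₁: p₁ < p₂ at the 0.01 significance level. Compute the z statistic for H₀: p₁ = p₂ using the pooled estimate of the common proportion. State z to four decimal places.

p̂₁ = 152/250 ≈ 0.608000, p̂₂ = 295/467 ≈ 0.631692.
Pooled p̂ = (152+295)/(250+467) = 447/717 = 0.623431.
SE = √(p̂(1−p̂)(1/n₁+1/n₂)) = √(0.623431·0.376569·0.00614133) = √(0.00144177) = 0.037971.
z = (0.608000 − 0.631692)/0.037971 = -0.023692/0.037971 = -0.6239.
p-value = P(Z < -0.624) ≈ 0.2663. With α = 0.01, fail to reject H₀.

z = -0.6239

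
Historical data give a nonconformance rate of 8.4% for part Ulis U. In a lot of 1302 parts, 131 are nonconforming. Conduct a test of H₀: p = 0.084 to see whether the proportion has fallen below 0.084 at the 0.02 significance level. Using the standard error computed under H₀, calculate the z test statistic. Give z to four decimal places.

p̂ = 131/1302 = 0.10061444.
SE = √(p₀(1−p₀)/n) = √(0.076944/1302) = 0.00768744.
z = (0.10061444 − 0.084)/0.00768744 = 0.01661444/0.00768744 = 2.1612.
p-value = P(Z < 2.161) ≈ 0.9847; since p > α = 0.02, fail to reject H₀.

z = 2.1612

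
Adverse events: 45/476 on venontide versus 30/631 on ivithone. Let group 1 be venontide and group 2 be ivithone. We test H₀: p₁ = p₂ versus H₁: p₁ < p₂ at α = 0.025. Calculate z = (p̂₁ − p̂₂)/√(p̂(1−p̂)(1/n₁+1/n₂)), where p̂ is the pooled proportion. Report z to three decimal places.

p̂₁ = 45/476 ≈ 0.09454, p̂₂ = 30/631 ≈ 0.04754.
Pooled p̂ = (45+30)/(476+631) = 75/1107 = 0.06775.
SE = √(p̂(1−p̂)(1/n₁+1/n₂)) = √(0.06775·0.93225·0.00368563) = √(0.000232786) = 0.01526.
z = (0.09454 − 0.04754)/0.01526 = 0.04700/0.01526 = 3.080.
p-value = P(Z < 3.080) ≈ 0.9990. With α = 0.025, fail to reject H₀.

z = 3.080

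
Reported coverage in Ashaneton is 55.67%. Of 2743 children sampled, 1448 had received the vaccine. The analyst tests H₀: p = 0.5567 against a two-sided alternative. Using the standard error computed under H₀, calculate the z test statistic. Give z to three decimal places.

p̂ = 1448/2743 = 0.5278892.
SE = √(p₀(1−p₀)/n) = √(0.24679/2743) = 0.0094852.
z = (0.5278892 − 0.5567)/0.0094852 = -0.0288108/0.0094852 = -3.037.
Two-sided p-value ≈ 2·Φ(−3.037) = 0.0024.

z = -3.037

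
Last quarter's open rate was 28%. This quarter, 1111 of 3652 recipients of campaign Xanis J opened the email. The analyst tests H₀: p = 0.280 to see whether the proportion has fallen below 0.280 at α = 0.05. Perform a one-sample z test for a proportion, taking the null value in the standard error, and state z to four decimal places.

z = 3.2594

p̂ = 1111/3652 ≈ 0.304217.
SE = √(p₀(1−p₀)/n) = √(0.2016/3652) = 0.007430.
z = (0.304217 − 0.28)/0.007430 = 0.024217/0.007430 = 3.2594.
p-value = P(Z < 3.259) ≈ 0.9994. With α = 0.05, fail to reject H₀.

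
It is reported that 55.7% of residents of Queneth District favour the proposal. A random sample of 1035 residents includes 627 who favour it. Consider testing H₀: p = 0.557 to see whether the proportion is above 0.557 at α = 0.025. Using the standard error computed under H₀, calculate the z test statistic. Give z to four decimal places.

z = 3.1603

p̂ = 627/1035 = 0.60579710.
Standard error under H₀: √(0.557×0.443/1035) = 0.01544043.
z = (0.60579710 − 0.557)/0.01544043 = 0.04879710/0.01544043 = 3.1603.
p-value = P(Z > 3.160) ≈ 0.0008; since p < α = 0.025, reject H₀.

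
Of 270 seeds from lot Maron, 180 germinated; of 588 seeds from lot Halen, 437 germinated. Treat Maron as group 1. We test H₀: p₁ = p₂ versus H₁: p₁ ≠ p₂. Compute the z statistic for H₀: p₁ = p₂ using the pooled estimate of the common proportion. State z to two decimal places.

z = -2.32

p̂₁ = 180/270 = 0.6667, p̂₂ = 437/588 = 0.7432.
Pooled p̂ = (180+437)/(270+588) = 617/858 = 0.7191.
SE = √(p̂(1−p̂)(1/n₁+1/n₂)) = √(0.7191·0.2809·0.00540438) = √(0.00109163) = 0.0330.
z = (0.6667 − 0.7432)/0.0330 = -0.0765/0.0330 = -2.32.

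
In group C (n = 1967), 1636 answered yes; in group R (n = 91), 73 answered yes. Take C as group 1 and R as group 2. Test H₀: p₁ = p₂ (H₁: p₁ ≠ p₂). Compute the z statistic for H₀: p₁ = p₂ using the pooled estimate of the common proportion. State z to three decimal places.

p̂₁ = 1636/1967 ≈ 0.83172, p̂₂ = 73/91 ≈ 0.80220.
Pooled p̂ = (1636+73)/(1967+91) = 1709/2058 = 0.83042.
SE = √(0.140824 × 0.0114974) = 0.04024.
z = (0.83172 − 0.80220)/0.04024 = 0.02952/0.04024 = 0.734.
Two-sided p-value ≈ 2·Φ(−0.734) = 0.4631.

z = 0.734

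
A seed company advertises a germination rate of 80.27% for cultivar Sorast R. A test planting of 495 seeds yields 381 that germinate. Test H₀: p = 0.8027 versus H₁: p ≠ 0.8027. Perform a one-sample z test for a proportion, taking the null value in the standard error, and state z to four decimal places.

z = -1.8451

p̂ = 381/495 = 0.769697.
SE = √(p₀(1−p₀)/n) = √(0.15837/495) = 0.017887.
z = (0.769697 − 0.8027)/0.017887 = -0.033003/0.017887 = -1.8451.
Two-sided p-value ≈ 2·Φ(−1.845) = 0.0650.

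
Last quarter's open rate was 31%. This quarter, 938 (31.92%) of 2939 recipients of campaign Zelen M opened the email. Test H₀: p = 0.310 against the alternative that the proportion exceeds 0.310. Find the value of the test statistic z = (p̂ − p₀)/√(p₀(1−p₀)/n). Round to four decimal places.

p̂ = 938/2939 ≈ 0.319156.
SE = √(p₀(1−p₀)/n) = √(0.2139/2939) = 0.008531.
z = (0.319156 − 0.31)/0.008531 = 0.009156/0.008531 = 1.0733.
p-value = P(Z > 1.073) ≈ 0.1416.

z = 1.0733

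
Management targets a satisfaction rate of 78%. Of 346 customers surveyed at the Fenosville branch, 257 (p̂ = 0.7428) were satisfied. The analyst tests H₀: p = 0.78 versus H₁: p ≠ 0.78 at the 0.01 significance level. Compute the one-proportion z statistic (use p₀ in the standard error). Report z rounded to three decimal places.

z = -1.672

p̂ = 257/346 ≈ 0.74277.
SE = √(p₀(1−p₀)/n) = √(0.1716/346) = 0.02227.
z = (0.74277 − 0.78)/0.02227 = -0.03723/0.02227 = -1.672.
p-value = 2·P(Z > 1.672) ≈ 0.0946. With α = 0.01, fail to reject H₀.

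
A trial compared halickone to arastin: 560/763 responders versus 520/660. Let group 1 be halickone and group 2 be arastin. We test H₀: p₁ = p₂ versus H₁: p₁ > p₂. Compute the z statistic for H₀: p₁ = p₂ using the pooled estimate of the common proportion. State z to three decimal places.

p̂₁ = 560/763 ≈ 0.73394, p̂₂ = 520/660 ≈ 0.78788.
Pooled p̂ = (560+520)/(763+660) = 1080/1423 = 0.75896.
SE = √(p̂(1−p̂)(1/n₁+1/n₂)) = √(0.75896·0.24104·0.00282577) = √(0.000516945) = 0.02274.
z = (0.73394 − 0.78788)/0.02274 = -0.05394/0.02274 = -2.372.

z = -2.372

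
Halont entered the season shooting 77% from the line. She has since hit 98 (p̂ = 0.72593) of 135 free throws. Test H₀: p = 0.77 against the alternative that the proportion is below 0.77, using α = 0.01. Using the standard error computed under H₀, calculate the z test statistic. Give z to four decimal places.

p̂ = 98/135 = 0.725926.
Under H₀, SE = √(0.77·0.23/135) = √(0.00131185) = 0.036219.
z = (0.725926 − 0.77)/0.036219 = -0.044074/0.036219 = -1.2169.
p-value = P(Z < -1.217) ≈ 0.1118. With α = 0.01, fail to reject H₀.

z = -1.2169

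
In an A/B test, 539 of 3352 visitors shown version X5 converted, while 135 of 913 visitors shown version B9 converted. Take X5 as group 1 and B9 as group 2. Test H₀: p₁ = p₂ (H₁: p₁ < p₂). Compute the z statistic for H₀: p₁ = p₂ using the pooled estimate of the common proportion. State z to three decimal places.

z = 0.950

p̂₁ = 539/3352 ≈ 0.16080, p̂₂ = 135/913 ≈ 0.14786.
Pooled p̂ = (539+135)/(3352+913) = 674/4265 = 0.15803.
SE = √(p̂(1−p̂)(1/n₁+1/n₂)) = √(0.15803·0.84197·0.00139362) = √(0.000185431) = 0.01362.
z = (0.16080 − 0.14786)/0.01362 = 0.01294/0.01362 = 0.950.
p-value = P(Z < 0.950) ≈ 0.8289.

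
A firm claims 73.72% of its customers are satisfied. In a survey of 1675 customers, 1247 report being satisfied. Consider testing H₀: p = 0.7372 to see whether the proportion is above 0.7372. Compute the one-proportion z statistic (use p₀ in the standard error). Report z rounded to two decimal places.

z = 0.68

p̂ = 1247/1675 = 0.7445.
SE = √(p₀(1−p₀)/n) = √(0.19374/1675) = 0.0108.
z = (0.7445 − 0.7372)/0.0108 = 0.0073/0.0108 = 0.68.
p-value = P(Z > 0.677) ≈ 0.2493.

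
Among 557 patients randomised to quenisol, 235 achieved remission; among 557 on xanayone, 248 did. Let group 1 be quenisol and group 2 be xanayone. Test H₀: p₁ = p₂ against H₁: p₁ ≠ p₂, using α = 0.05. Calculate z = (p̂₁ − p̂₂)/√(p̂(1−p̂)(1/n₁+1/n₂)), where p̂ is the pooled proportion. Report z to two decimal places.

p̂₁ = 235/557 ≈ 0.42190, p̂₂ = 248/557 ≈ 0.44524.
Pooled p̂ = (235+248)/(557+557) = 483/1114 = 0.43357.
SE = √(p̂(1−p̂)(1/n₁+1/n₂)) = √(0.43357·0.56643·0.00359066) = √(0.000881822) = 0.02970.
z = (0.42190 − 0.44524)/0.02970 = -0.02334/0.02970 = -0.79.
p-value = 2·P(Z > 0.786) ≈ 0.4319; since p > α = 0.05, fail to reject H₀.

z = -0.79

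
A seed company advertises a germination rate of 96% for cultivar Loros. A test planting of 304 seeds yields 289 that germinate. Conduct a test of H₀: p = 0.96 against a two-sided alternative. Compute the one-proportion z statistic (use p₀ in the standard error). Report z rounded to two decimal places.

z = -0.83

p̂ = 289/304 = 0.9507.
Standard error under H₀: √(0.96×0.04/304) = 0.0112.
z = (0.9507 − 0.96)/0.0112 = -0.0093/0.0112 = -0.83.
Two-sided p-value ≈ 2·Φ(−0.831) = 0.4058.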